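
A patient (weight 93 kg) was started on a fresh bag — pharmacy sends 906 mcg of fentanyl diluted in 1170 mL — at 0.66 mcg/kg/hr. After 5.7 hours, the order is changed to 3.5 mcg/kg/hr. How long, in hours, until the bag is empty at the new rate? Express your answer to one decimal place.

Initial rate:
Dose = 0.66 mcg/kg/hr × 93 kg = 61.38 mcg/hr
Concentration = 906 mcg ÷ 1170 mL = 0.774359 mcg/mL
Rate = 61.38 mcg/hr ÷ 0.774359 mcg/mL = 79.26556 mL/hr
Volume infused so far = 79.26556 mL/hr × 5.7 hr = 451.8137 mL
Volume remaining = 1170 − 451.8137 = 718.1863 mL
New rate:
Dose = 3.5 mcg/kg/hr × 93 kg = 325.5 mcg/hr
Rate = 325.5 mcg/hr ÷ 0.774359 mcg/mL = 420.3477 mL/hr
Time remaining = 718.1863 mL ÷ 420.3477 mL/hr = 1.708553 hr

1.7 hours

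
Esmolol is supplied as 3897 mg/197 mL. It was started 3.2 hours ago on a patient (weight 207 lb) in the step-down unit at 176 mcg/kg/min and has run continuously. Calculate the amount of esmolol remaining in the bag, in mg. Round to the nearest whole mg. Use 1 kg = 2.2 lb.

Weight = 207 lb ÷ 2.2 lb/kg = 94.09091 kg
Dose = 176 mcg/kg/min × 94.09091 kg = 16560 mcg/min
16560 mcg/min × 60 min/hr = 993600 mcg/hr
Concentration = 3897 mg ÷ 197 mL = 19.78173 mg/mL = 19781.73 mcg/mL
Rate = 993600 mcg/hr ÷ 19781.73 mcg/mL = 50.22818 mL/hr
Volume infused = 50.22818 mL/hr × 3.2 hr = 160.7302 mL
Volume remaining = 197 − 160.7302 = 36.26984 mL
Drug remaining = 36.26984 mL × 19781.73 mcg/mL = 717480 mcg = 717.48 mg

717 mg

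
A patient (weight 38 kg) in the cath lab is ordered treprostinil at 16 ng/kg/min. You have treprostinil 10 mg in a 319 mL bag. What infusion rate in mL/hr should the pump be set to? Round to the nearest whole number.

1 mL/hr

Dose = 16 ng/kg/min × 38 kg = 608 ng/min
608 ng/min × 60 min/hr = 36480 ng/hr
Concentration = 10 mg ÷ 319 mL = 0.03134796 mg/mL = 31347.96 ng/mL
Rate = 36480 ng/hr ÷ 31347.96 ng/mL = 1.163712 mL/hr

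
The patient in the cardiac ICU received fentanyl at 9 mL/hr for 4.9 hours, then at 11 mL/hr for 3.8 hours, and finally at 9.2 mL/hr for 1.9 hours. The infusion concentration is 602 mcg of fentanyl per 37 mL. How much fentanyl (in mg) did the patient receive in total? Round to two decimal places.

1.68 mg

Concentration = 602 mcg ÷ 37 mL = 16.27027 mcg/mL
Stage 1: 9 mL/hr × 4.9 hr = 44.1 mL → 44.1 mL × 16.27027 mcg/mL = 717.5189 mcg
Stage 2: 11 mL/hr × 3.8 hr = 41.8 mL → 41.8 mL × 16.27027 mcg/mL = 680.0973 mcg
Stage 3: 9.2 mL/hr × 1.9 hr = 17.48 mL → 17.48 mL × 16.27027 mcg/mL = 284.4043 mcg
Total = 717.5189 + 680.0973 + 284.4043 = 1682.021 mcg = 1.682021 mg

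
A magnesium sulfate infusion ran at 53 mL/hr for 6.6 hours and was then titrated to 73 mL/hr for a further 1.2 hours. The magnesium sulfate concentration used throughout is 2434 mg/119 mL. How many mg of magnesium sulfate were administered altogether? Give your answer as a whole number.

8946 mg

Concentration = 2434 mg ÷ 119 mL = 20.45378 mg/mL
Stage 1: 53 mL/hr × 6.6 hr = 349.8 mL → 349.8 mL × 20.45378 mg/mL = 7154.733 mg
Stage 2: 73 mL/hr × 1.2 hr = 87.6 mL → 87.6 mL × 20.45378 mg/mL = 1791.751 mg
Total = 7154.733 + 1791.751 = 8946.484 mg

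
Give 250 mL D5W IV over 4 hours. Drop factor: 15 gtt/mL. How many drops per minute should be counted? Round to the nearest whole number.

16 gtt/min

250 mL ÷ (4 hr × 60 = 240 min) = 1.041667 mL/min
1.041667 mL/min × 15 gtt/mL = 15.625 gtt/min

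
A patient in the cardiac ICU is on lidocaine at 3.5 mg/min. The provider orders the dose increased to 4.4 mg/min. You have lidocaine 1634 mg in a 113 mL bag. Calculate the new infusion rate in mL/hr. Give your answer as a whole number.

4.4 mg/min × 60 min/hr = 264 mg/hr
Concentration = 1634 mg ÷ 113 mL = 14.46018 mg/mL
Rate = 264 mg/hr ÷ 14.46018 mg/mL = 18.25704 mL/hr

18 mL/hr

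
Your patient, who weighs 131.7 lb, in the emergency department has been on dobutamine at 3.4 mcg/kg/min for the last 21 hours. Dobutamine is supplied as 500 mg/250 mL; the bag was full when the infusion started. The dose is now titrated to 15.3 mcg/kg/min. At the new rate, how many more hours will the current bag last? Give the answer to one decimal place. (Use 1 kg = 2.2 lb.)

4.4 hours

Initial rate:
Weight = 131.7 lb ÷ 2.2 lb/kg = 59.86364 kg
Dose = 3.4 mcg/kg/min × 59.86364 kg = 203.5364 mcg/min
203.5364 mcg/min × 60 min/hr = 12212.18 mcg/hr
Concentration = 500 mg ÷ 250 mL = 2 mg/mL = 2000 mcg/mL
Rate = 12212.18 mcg/hr ÷ 2000 mcg/mL = 6.106091 mL/hr
Volume infused so far = 6.106091 mL/hr × 21 hr = 128.2279 mL
Volume remaining = 250 − 128.2279 = 121.7721 mL
New rate:
Dose = 15.3 mcg/kg/min × 59.86364 kg = 915.9136 mcg/min
915.9136 mcg/min × 60 min/hr = 54954.82 mcg/hr
Rate = 54954.82 mcg/hr ÷ 2000 mcg/mL = 27.47741 mL/hr
Time remaining = 121.7721 mL ÷ 27.47741 mL/hr = 4.431717 hr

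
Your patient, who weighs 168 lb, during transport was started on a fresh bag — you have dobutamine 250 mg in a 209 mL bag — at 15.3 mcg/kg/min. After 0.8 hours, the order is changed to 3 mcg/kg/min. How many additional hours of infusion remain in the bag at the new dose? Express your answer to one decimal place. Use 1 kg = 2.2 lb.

Initial rate:
Weight = 168 lb ÷ 2.2 lb/kg = 76.36364 kg
Dose = 15.3 mcg/kg/min × 76.36364 kg = 1168.364 mcg/min
1168.364 mcg/min × 60 min/hr = 70101.82 mcg/hr
Concentration = 250 mg ÷ 209 mL = 1.196172 mg/mL = 1196.172 mcg/mL
Rate = 70101.82 mcg/hr ÷ 1196.172 mcg/mL = 58.60512 mL/hr
Volume infused so far = 58.60512 mL/hr × 0.8 hr = 46.8841 mL
Volume remaining = 209 − 46.8841 = 162.1159 mL
New rate:
Dose = 3 mcg/kg/min × 76.36364 kg = 229.0909 mcg/min
229.0909 mcg/min × 60 min/hr = 13745.45 mcg/hr
Rate = 13745.45 mcg/hr ÷ 1196.172 mcg/mL = 11.4912 mL/hr
Time remaining = 162.1159 mL ÷ 11.4912 mL/hr = 14.10783 hr

14.1 hours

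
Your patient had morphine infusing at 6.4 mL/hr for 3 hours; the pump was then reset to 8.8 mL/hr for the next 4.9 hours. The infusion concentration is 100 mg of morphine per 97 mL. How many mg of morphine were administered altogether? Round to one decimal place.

Concentration = 100 mg ÷ 97 mL = 1.030928 mg/mL
Stage 1: 6.4 mL/hr × 3 hr = 19.2 mL → 19.2 mL × 1.030928 mg/mL = 19.79381 mg
Stage 2: 8.8 mL/hr × 4.9 hr = 43.12 mL → 43.12 mL × 1.030928 mg/mL = 44.45361 mg
Total = 19.79381 + 44.45361 = 64.24742 mg

64.2 mg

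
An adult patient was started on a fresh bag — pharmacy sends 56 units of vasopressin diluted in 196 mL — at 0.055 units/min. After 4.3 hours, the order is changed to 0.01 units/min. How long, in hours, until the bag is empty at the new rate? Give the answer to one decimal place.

69.7 hours

Initial rate:
0.055 units/min × 60 min/hr = 3.3 units/hr
Concentration = 56 units ÷ 196 mL = 0.2857143 units/mL
Rate = 3.3 units/hr ÷ 0.2857143 units/mL = 11.55 mL/hr
Volume infused so far = 11.55 mL/hr × 4.3 hr = 49.665 mL
Volume remaining = 196 − 49.665 = 146.335 mL
New rate:
0.01 units/min × 60 min/hr = 0.6 units/hr
Rate = 0.6 units/hr ÷ 0.2857143 units/mL = 2.1 mL/hr
Time remaining = 146.335 mL ÷ 2.1 mL/hr = 69.68333 hr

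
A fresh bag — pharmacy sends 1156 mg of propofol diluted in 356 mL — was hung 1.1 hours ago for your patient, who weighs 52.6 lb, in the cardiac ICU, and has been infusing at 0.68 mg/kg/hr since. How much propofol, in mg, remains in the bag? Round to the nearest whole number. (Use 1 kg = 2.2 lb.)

Weight = 52.6 lb ÷ 2.2 lb/kg = 23.90909 kg
Dose = 0.68 mg/kg/hr × 23.90909 kg = 16.25818 mg/hr
Concentration = 1156 mg ÷ 356 mL = 3.247191 mg/mL
Rate = 16.25818 mg/hr ÷ 3.247191 mg/mL = 5.006845 mL/hr
Volume infused = 5.006845 mL/hr × 1.1 hr = 5.507529 mL
Volume remaining = 356 − 5.507529 = 350.4925 mL
Drug remaining = 350.4925 mL × 3.247191 mg/mL = 1138.116 mg

1138 mg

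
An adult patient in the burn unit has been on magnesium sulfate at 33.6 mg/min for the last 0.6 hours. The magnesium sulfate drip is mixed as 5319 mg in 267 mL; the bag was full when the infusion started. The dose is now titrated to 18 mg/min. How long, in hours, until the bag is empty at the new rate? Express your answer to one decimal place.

3.8 hours

Initial rate:
33.6 mg/min × 60 min/hr = 2016 mg/hr
Concentration = 5319 mg ÷ 267 mL = 19.92135 mg/mL
Rate = 2016 mg/hr ÷ 19.92135 mg/mL = 101.198 mL/hr
Volume infused so far = 101.198 mL/hr × 0.6 hr = 60.71878 mL
Volume remaining = 267 − 60.71878 = 206.2812 mL
New rate:
18 mg/min × 60 min/hr = 1080 mg/hr
Rate = 1080 mg/hr ÷ 19.92135 mg/mL = 54.2132 mL/hr
Time remaining = 206.2812 mL ÷ 54.2132 mL/hr = 3.805 hr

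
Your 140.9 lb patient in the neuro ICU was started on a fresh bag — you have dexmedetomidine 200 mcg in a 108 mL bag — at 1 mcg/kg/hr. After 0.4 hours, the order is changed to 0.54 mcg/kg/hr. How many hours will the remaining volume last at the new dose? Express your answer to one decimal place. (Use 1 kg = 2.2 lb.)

Initial rate:
Weight = 140.9 lb ÷ 2.2 lb/kg = 64.04545 kg
Dose = 1 mcg/kg/hr × 64.04545 kg = 64.04545 mcg/hr
Concentration = 200 mcg ÷ 108 mL = 1.851852 mcg/mL
Rate = 64.04545 mcg/hr ÷ 1.851852 mcg/mL = 34.58455 mL/hr
Volume infused so far = 34.58455 mL/hr × 0.4 hr = 13.83382 mL
Volume remaining = 108 − 13.83382 = 94.16618 mL
New rate:
Dose = 0.54 mcg/kg/hr × 64.04545 kg = 34.58455 mcg/hr
Rate = 34.58455 mcg/hr ÷ 1.851852 mcg/mL = 18.67565 mL/hr
Time remaining = 94.16618 mL ÷ 18.67565 mL/hr = 5.042189 hr

5.0 hours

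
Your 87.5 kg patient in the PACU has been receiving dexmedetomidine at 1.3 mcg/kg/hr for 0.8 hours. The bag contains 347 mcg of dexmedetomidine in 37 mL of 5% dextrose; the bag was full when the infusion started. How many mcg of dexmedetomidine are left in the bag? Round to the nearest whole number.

256 mcg

Dose = 1.3 mcg/kg/hr × 87.5 kg = 113.75 mcg/hr
Concentration = 347 mcg ÷ 37 mL = 9.378378 mcg/mL
Rate = 113.75 mcg/hr ÷ 9.378378 mcg/mL = 12.12896 mL/hr
Volume infused = 12.12896 mL/hr × 0.8 hr = 9.70317 mL
Volume remaining = 37 − 9.70317 = 27.29683 mL
Drug remaining = 27.29683 mL × 9.378378 mcg/mL = 256 mcg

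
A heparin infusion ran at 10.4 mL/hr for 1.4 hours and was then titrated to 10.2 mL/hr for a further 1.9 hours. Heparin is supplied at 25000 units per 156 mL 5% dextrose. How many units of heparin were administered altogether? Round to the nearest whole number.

Concentration = 25000 units ÷ 156 mL = 160.2564 units/mL
Stage 1: 10.4 mL/hr × 1.4 hr = 14.56 mL → 14.56 mL × 160.2564 units/mL = 2333.333 units
Stage 2: 10.2 mL/hr × 1.9 hr = 19.38 mL → 19.38 mL × 160.2564 units/mL = 3105.769 units
Total = 2333.333 + 3105.769 = 5439.103 units

5439 units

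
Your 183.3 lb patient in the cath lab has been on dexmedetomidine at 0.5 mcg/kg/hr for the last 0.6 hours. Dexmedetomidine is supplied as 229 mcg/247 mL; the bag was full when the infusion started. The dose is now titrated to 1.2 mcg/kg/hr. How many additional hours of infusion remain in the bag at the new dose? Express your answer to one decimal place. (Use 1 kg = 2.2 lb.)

Initial rate:
Weight = 183.3 lb ÷ 2.2 lb/kg = 83.31818 kg
Dose = 0.5 mcg/kg/hr × 83.31818 kg = 41.65909 mcg/hr
Concentration = 229 mcg ÷ 247 mL = 0.9271255 mcg/mL
Rate = 41.65909 mcg/hr ÷ 0.9271255 mcg/mL = 44.9336 mL/hr
Volume infused so far = 44.9336 mL/hr × 0.6 hr = 26.96016 mL
Volume remaining = 247 − 26.96016 = 220.0398 mL
New rate:
Dose = 1.2 mcg/kg/hr × 83.31818 kg = 99.98182 mcg/hr
Rate = 99.98182 mcg/hr ÷ 0.9271255 mcg/mL = 107.8407 mL/hr
Time remaining = 220.0398 mL ÷ 107.8407 mL/hr = 2.040416 hr

2.0 hours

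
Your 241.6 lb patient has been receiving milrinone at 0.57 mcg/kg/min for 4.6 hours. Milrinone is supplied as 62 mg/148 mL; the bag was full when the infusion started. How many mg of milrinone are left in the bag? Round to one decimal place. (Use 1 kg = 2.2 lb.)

Weight = 241.6 lb ÷ 2.2 lb/kg = 109.8182 kg
Dose = 0.57 mcg/kg/min × 109.8182 kg = 62.59636 mcg/min
62.59636 mcg/min × 60 min/hr = 3755.782 mcg/hr
Concentration = 62 mg ÷ 148 mL = 0.4189189 mg/mL = 418.9189 mcg/mL
Rate = 3755.782 mcg/hr ÷ 418.9189 mcg/mL = 8.965415 mL/hr
Volume infused = 8.965415 mL/hr × 4.6 hr = 41.24091 mL
Volume remaining = 148 − 41.24091 = 106.7591 mL
Drug remaining = 106.7591 mL × 418.9189 mcg/mL = 44723.4 mcg = 44.7234 mg

44.7 mg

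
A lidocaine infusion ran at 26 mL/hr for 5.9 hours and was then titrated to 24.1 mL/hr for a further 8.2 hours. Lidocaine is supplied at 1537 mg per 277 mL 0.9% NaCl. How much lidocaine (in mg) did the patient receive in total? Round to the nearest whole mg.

1948 mg

Concentration = 1537 mg ÷ 277 mL = 5.548736 mg/mL
Stage 1: 26 mL/hr × 5.9 hr = 153.4 mL → 153.4 mL × 5.548736 mg/mL = 851.1762 mg
Stage 2: 24.1 mL/hr × 8.2 hr = 197.62 mL → 197.62 mL × 5.548736 mg/mL = 1096.541 mg
Total = 851.1762 + 1096.541 = 1947.717 mg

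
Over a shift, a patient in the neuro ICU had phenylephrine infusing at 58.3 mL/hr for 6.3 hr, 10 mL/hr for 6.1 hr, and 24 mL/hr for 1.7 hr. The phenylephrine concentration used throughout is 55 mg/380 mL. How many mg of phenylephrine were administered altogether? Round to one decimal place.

67.9 mg

Concentration = 55 mg ÷ 380 mL = 0.1447368 mg/mL
Stage 1: 58.3 mL/hr × 6.3 hr = 367.29 mL → 367.29 mL × 0.1447368 mg/mL = 53.16039 mg
Stage 2: 10 mL/hr × 6.1 hr = 61 mL → 61 mL × 0.1447368 mg/mL = 8.828947 mg
Stage 3: 24 mL/hr × 1.7 hr = 40.8 mL → 40.8 mL × 0.1447368 mg/mL = 5.905263 mg
Total = 53.16039 + 8.828947 + 5.905263 = 67.89461 mg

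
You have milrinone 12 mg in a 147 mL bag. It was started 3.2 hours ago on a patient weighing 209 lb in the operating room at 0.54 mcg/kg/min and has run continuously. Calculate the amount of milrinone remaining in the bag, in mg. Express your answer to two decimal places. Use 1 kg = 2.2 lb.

2.15 mg

Weight = 209 lb ÷ 2.2 lb/kg = 95 kg
Dose = 0.54 mcg/kg/min × 95 kg = 51.3 mcg/min
51.3 mcg/min × 60 min/hr = 3078 mcg/hr
Concentration = 12 mg ÷ 147 mL = 0.08163265 mg/mL = 81.63265 mcg/mL
Rate = 3078 mcg/hr ÷ 81.63265 mcg/mL = 37.7055 mL/hr
Volume infused = 37.7055 mL/hr × 3.2 hr = 120.6576 mL
Volume remaining = 147 − 120.6576 = 26.3424 mL
Drug remaining = 26.3424 mL × 81.63265 mcg/mL = 2150.4 mcg = 2.1504 mg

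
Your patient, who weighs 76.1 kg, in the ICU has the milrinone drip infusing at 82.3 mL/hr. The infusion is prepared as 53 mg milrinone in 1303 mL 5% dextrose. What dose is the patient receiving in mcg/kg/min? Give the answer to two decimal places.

Concentration = 53 mg ÷ 1303 mL = 0.04067536 mg/mL = 40.67536 mcg/mL
Drug rate = 82.3 mL/hr × 40.67536 mcg/mL = 3347.583 mcg/hr
3347.583 mcg/hr ÷ 60 min/hr = 55.79304 mcg/min
55.79304 mcg/min ÷ 76.1 kg = 0.7331543 mcg/kg/min

0.73 mcg/kg/min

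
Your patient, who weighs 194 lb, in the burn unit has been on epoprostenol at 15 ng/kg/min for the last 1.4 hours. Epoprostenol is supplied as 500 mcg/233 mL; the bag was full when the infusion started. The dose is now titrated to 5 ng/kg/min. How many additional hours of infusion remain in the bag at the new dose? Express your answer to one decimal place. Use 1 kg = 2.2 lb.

14.7 hours

Initial rate:
Weight = 194 lb ÷ 2.2 lb/kg = 88.18182 kg
Dose = 15 ng/kg/min × 88.18182 kg = 1322.727 ng/min
1322.727 ng/min × 60 min/hr = 79363.64 ng/hr
Concentration = 500 mcg ÷ 233 mL = 2.145923 mcg/mL = 2145.923 ng/mL
Rate = 79363.64 ng/hr ÷ 2145.923 ng/mL = 36.98345 mL/hr
Volume infused so far = 36.98345 mL/hr × 1.4 hr = 51.77684 mL
Volume remaining = 233 − 51.77684 = 181.2232 mL
New rate:
Dose = 5 ng/kg/min × 88.18182 kg = 440.9091 ng/min
440.9091 ng/min × 60 min/hr = 26454.55 ng/hr
Rate = 26454.55 ng/hr ÷ 2145.923 ng/mL = 12.32782 mL/hr
Time remaining = 181.2232 mL ÷ 12.32782 mL/hr = 14.70034 hr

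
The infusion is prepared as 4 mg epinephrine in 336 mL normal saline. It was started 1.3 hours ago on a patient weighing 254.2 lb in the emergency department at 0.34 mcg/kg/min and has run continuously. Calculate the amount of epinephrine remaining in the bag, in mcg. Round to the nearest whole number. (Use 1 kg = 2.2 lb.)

Weight = 254.2 lb ÷ 2.2 lb/kg = 115.5455 kg
Dose = 0.34 mcg/kg/min × 115.5455 kg = 39.28545 mcg/min
39.28545 mcg/min × 60 min/hr = 2357.127 mcg/hr
Concentration = 4 mg ÷ 336 mL = 0.01190476 mg/mL = 11.90476 mcg/mL
Rate = 2357.127 mcg/hr ÷ 11.90476 mcg/mL = 197.9987 mL/hr
Volume infused = 197.9987 mL/hr × 1.3 hr = 257.3983 mL
Volume remaining = 336 − 257.3983 = 78.6017 mL
Drug remaining = 78.6017 mL × 11.90476 mcg/mL = 935.7345 mcg

936 mcg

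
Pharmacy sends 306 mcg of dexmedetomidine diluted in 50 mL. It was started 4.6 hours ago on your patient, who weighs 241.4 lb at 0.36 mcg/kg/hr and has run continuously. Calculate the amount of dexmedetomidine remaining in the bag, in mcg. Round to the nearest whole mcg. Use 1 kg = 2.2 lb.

124 mcg

Weight = 241.4 lb ÷ 2.2 lb/kg = 109.7273 kg
Dose = 0.36 mcg/kg/hr × 109.7273 kg = 39.50182 mcg/hr
Concentration = 306 mcg ÷ 50 mL = 6.12 mcg/mL
Rate = 39.50182 mcg/hr ÷ 6.12 mcg/mL = 6.454545 mL/hr
Volume infused = 6.454545 mL/hr × 4.6 hr = 29.69091 mL
Volume remaining = 50 − 29.69091 = 20.30909 mL
Drug remaining = 20.30909 mL × 6.12 mcg/mL = 124.2916 mcg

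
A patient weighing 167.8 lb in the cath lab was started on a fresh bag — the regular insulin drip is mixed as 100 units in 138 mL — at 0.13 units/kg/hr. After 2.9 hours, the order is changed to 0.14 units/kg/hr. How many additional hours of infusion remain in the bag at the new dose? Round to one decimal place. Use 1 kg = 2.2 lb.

Initial rate:
Weight = 167.8 lb ÷ 2.2 lb/kg = 76.27273 kg
Dose = 0.13 units/kg/hr × 76.27273 kg = 9.915455 units/hr
Concentration = 100 units ÷ 138 mL = 0.7246377 units/mL
Rate = 9.915455 units/hr ÷ 0.7246377 units/mL = 13.68333 mL/hr
Volume infused so far = 13.68333 mL/hr × 2.9 hr = 39.68165 mL
Volume remaining = 138 − 39.68165 = 98.31835 mL
New rate:
Dose = 0.14 units/kg/hr × 76.27273 kg = 10.67818 units/hr
Rate = 10.67818 units/hr ÷ 0.7246377 units/mL = 14.73589 mL/hr
Time remaining = 98.31835 mL ÷ 14.73589 mL/hr = 6.672033 hr

6.7 hours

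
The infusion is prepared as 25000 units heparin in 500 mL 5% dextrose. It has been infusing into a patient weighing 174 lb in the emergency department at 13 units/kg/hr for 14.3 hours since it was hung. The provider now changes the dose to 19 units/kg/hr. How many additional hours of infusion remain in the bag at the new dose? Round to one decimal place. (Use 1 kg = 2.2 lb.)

6.9 hours

Initial rate:
Weight = 174 lb ÷ 2.2 lb/kg = 79.09091 kg
Dose = 13 units/kg/hr × 79.09091 kg = 1028.182 units/hr
Concentration = 25000 units ÷ 500 mL = 50 units/mL
Rate = 1028.182 units/hr ÷ 50 units/mL = 20.56364 mL/hr
Volume infused so far = 20.56364 mL/hr × 14.3 hr = 294.06 mL
Volume remaining = 500 − 294.06 = 205.94 mL
New rate:
Dose = 19 units/kg/hr × 79.09091 kg = 1502.727 units/hr
Rate = 1502.727 units/hr ÷ 50 units/mL = 30.05455 mL/hr
Time remaining = 205.94 mL ÷ 30.05455 mL/hr = 6.852208 hr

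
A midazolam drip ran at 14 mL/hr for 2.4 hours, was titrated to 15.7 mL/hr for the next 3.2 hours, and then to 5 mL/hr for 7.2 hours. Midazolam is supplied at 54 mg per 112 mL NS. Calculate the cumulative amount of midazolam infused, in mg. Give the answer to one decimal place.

Concentration = 54 mg ÷ 112 mL = 0.4821429 mg/mL
Stage 1: 14 mL/hr × 2.4 hr = 33.6 mL → 33.6 mL × 0.4821429 mg/mL = 16.2 mg
Stage 2: 15.7 mL/hr × 3.2 hr = 50.24 mL → 50.24 mL × 0.4821429 mg/mL = 24.22286 mg
Stage 3: 5 mL/hr × 7.2 hr = 36 mL → 36 mL × 0.4821429 mg/mL = 17.35714 mg
Total = 16.2 + 24.22286 + 17.35714 = 57.78 mg

57.8 mg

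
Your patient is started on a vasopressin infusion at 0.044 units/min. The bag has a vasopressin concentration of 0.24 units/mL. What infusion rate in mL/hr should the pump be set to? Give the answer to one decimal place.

0.044 units/min × 60 min/hr = 2.64 units/hr
Rate = 2.64 units/hr ÷ 0.24 units/mL = 11 mL/hr

11.0 mL/hr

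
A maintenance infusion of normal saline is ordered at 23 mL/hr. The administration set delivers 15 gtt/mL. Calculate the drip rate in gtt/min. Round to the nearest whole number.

23 mL/hr ÷ 60 min/hr = 0.3833333 mL/min
0.3833333 mL/min × 15 gtt/mL = 5.75 gtt/min

6 gtt/min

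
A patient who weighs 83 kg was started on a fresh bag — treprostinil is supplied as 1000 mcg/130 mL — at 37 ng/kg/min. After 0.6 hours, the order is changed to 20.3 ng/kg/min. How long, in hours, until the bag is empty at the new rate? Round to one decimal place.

8.8 hours

Initial rate:
Dose = 37 ng/kg/min × 83 kg = 3071 ng/min
3071 ng/min × 60 min/hr = 184260 ng/hr
Concentration = 1000 mcg ÷ 130 mL = 7.692308 mcg/mL = 7692.308 ng/mL
Rate = 184260 ng/hr ÷ 7692.308 ng/mL = 23.9538 mL/hr
Volume infused so far = 23.9538 mL/hr × 0.6 hr = 14.37228 mL
Volume remaining = 130 − 14.37228 = 115.6277 mL
New rate:
Dose = 20.3 ng/kg/min × 83 kg = 1684.9 ng/min
1684.9 ng/min × 60 min/hr = 101094 ng/hr
Rate = 101094 ng/hr ÷ 7692.308 ng/mL = 13.14222 mL/hr
Time remaining = 115.6277 mL ÷ 13.14222 mL/hr = 8.798188 hr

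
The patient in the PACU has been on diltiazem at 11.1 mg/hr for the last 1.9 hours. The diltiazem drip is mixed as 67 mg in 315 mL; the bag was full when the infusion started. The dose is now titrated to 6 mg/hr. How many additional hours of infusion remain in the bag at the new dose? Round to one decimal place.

Initial rate:
Concentration = 67 mg ÷ 315 mL = 0.2126984 mg/mL
Rate = 11.1 mg/hr ÷ 0.2126984 mg/mL = 52.18657 mL/hr
Volume infused so far = 52.18657 mL/hr × 1.9 hr = 99.15448 mL
Volume remaining = 315 − 99.15448 = 215.8455 mL
New rate:
Rate = 6 mg/hr ÷ 0.2126984 mg/mL = 28.20896 mL/hr
Time remaining = 215.8455 mL ÷ 28.20896 mL/hr = 7.651667 hr

7.7 hours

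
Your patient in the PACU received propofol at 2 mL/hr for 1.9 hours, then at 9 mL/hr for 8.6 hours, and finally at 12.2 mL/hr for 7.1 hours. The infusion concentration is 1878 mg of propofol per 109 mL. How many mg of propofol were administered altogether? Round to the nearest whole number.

2891 mg

Concentration = 1878 mg ÷ 109 mL = 17.22936 mg/mL
Stage 1: 2 mL/hr × 1.9 hr = 3.8 mL → 3.8 mL × 17.22936 mg/mL = 65.47156 mg
Stage 2: 9 mL/hr × 8.6 hr = 77.4 mL → 77.4 mL × 17.22936 mg/mL = 1333.552 mg
Stage 3: 12.2 mL/hr × 7.1 hr = 86.62 mL → 86.62 mL × 17.22936 mg/mL = 1492.407 mg
Total = 65.47156 + 1333.552 + 1492.407 = 2891.431 mg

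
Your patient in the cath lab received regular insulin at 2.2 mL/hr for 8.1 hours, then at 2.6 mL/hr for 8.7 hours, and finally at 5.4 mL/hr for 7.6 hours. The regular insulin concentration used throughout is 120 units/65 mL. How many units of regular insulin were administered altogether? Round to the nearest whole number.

Concentration = 120 units ÷ 65 mL = 1.846154 units/mL
Stage 1: 2.2 mL/hr × 8.1 hr = 17.82 mL → 17.82 mL × 1.846154 units/mL = 32.89846 units
Stage 2: 2.6 mL/hr × 8.7 hr = 22.62 mL → 22.62 mL × 1.846154 units/mL = 41.76 units
Stage 3: 5.4 mL/hr × 7.6 hr = 41.04 mL → 41.04 mL × 1.846154 units/mL = 75.76615 units
Total = 32.89846 + 41.76 + 75.76615 = 150.4246 units

150 units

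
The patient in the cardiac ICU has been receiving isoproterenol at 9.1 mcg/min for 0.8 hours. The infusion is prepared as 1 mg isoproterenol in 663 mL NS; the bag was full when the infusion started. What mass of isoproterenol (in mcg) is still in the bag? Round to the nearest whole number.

563 mcg

9.1 mcg/min × 60 min/hr = 546 mcg/hr
Concentration = 1 mg ÷ 663 mL = 0.001508296 mg/mL = 1.508296 mcg/mL
Rate = 546 mcg/hr ÷ 1.508296 mcg/mL = 361.998 mL/hr
Volume infused = 361.998 mL/hr × 0.8 hr = 289.5984 mL
Volume remaining = 663 − 289.5984 = 373.4016 mL
Drug remaining = 373.4016 mL × 1.508296 mcg/mL = 563.2 mcg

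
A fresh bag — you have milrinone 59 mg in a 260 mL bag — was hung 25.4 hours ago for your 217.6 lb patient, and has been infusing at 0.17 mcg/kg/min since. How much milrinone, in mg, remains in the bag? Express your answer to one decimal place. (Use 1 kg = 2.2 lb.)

33.4 mg

Weight = 217.6 lb ÷ 2.2 lb/kg = 98.90909 kg
Dose = 0.17 mcg/kg/min × 98.90909 kg = 16.81455 mcg/min
16.81455 mcg/min × 60 min/hr = 1008.873 mcg/hr
Concentration = 59 mg ÷ 260 mL = 0.2269231 mg/mL = 226.9231 mcg/mL
Rate = 1008.873 mcg/hr ÷ 226.9231 mcg/mL = 4.44588 mL/hr
Volume infused = 4.44588 mL/hr × 25.4 hr = 112.9253 mL
Volume remaining = 260 − 112.9253 = 147.0747 mL
Drug remaining = 147.0747 mL × 226.9231 mcg/mL = 33374.63 mcg = 33.37463 mg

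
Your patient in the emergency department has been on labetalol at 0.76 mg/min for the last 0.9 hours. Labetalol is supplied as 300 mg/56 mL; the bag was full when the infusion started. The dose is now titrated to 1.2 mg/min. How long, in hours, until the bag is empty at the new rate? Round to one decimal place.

3.6 hours

Initial rate:
0.76 mg/min × 60 min/hr = 45.6 mg/hr
Concentration = 300 mg ÷ 56 mL = 5.357143 mg/mL
Rate = 45.6 mg/hr ÷ 5.357143 mg/mL = 8.512 mL/hr
Volume infused so far = 8.512 mL/hr × 0.9 hr = 7.6608 mL
Volume remaining = 56 − 7.6608 = 48.3392 mL
New rate:
1.2 mg/min × 60 min/hr = 72 mg/hr
Rate = 72 mg/hr ÷ 5.357143 mg/mL = 13.44 mL/hr
Time remaining = 48.3392 mL ÷ 13.44 mL/hr = 3.596667 hr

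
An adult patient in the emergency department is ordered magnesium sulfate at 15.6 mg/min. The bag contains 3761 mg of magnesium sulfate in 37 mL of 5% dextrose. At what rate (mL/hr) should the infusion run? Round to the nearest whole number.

9 mL/hr

15.6 mg/min × 60 min/hr = 936 mg/hr
Concentration = 3761 mg ÷ 37 mL = 101.6486 mg/mL
Rate = 936 mg/hr ÷ 101.6486 mg/mL = 9.208189 mL/hr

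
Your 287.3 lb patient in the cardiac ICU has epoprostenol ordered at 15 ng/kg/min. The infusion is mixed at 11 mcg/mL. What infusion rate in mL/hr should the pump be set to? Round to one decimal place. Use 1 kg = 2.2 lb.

10.7 mL/hr

Weight = 287.3 lb ÷ 2.2 lb/kg = 130.5909 kg
Dose = 15 ng/kg/min × 130.5909 kg = 1958.864 ng/min
1958.864 ng/min × 60 min/hr = 117531.8 ng/hr
Concentration = 11 mcg/mL = 11000 ng/mL
Rate = 117531.8 ng/hr ÷ 11000 ng/mL = 10.68471 mL/hr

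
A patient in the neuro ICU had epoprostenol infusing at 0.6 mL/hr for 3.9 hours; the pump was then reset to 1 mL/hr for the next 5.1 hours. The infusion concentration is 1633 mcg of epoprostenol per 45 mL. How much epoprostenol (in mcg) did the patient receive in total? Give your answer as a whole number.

Concentration = 1633 mcg ÷ 45 mL = 36.28889 mcg/mL
Stage 1: 0.6 mL/hr × 3.9 hr = 2.34 mL → 2.34 mL × 36.28889 mcg/mL = 84.916 mcg
Stage 2: 1 mL/hr × 5.1 hr = 5.1 mL → 5.1 mL × 36.28889 mcg/mL = 185.0733 mcg
Total = 84.916 + 185.0733 = 269.9893 mcg

270 mcg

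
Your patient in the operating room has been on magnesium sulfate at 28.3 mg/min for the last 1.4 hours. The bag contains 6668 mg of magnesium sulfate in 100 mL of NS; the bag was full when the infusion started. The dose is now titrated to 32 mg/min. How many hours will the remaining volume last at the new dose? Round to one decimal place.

Initial rate:
28.3 mg/min × 60 min/hr = 1698 mg/hr
Concentration = 6668 mg ÷ 100 mL = 66.68 mg/mL
Rate = 1698 mg/hr ÷ 66.68 mg/mL = 25.46491 mL/hr
Volume infused so far = 25.46491 mL/hr × 1.4 hr = 35.65087 mL
Volume remaining = 100 − 35.65087 = 64.34913 mL
New rate:
32 mg/min × 60 min/hr = 1920 mg/hr
Rate = 1920 mg/hr ÷ 66.68 mg/mL = 28.79424 mL/hr
Time remaining = 64.34913 mL ÷ 28.79424 mL/hr = 2.234792 hr

2.2 hours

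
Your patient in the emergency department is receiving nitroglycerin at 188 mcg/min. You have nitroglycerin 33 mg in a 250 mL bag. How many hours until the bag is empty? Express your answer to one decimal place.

188 mcg/min × 60 min/hr = 11280 mcg/hr
Concentration = 33 mg ÷ 250 mL = 0.132 mg/mL = 132 mcg/mL
Rate = 11280 mcg/hr ÷ 132 mcg/mL = 85.45455 mL/hr
Duration = 250 mL ÷ 85.45455 mL/hr = 2.925532 hr

2.9 hours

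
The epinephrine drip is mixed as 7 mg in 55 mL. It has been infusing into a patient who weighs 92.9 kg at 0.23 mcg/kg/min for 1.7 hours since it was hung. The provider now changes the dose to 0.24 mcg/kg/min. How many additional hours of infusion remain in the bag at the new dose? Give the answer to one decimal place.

Initial rate:
Dose = 0.23 mcg/kg/min × 92.9 kg = 21.367 mcg/min
21.367 mcg/min × 60 min/hr = 1282.02 mcg/hr
Concentration = 7 mg ÷ 55 mL = 0.1272727 mg/mL = 127.2727 mcg/mL
Rate = 1282.02 mcg/hr ÷ 127.2727 mcg/mL = 10.07301 mL/hr
Volume infused so far = 10.07301 mL/hr × 1.7 hr = 17.12412 mL
Volume remaining = 55 − 17.12412 = 37.87588 mL
New rate:
Dose = 0.24 mcg/kg/min × 92.9 kg = 22.296 mcg/min
22.296 mcg/min × 60 min/hr = 1337.76 mcg/hr
Rate = 1337.76 mcg/hr ÷ 127.2727 mcg/mL = 10.51097 mL/hr
Time remaining = 37.87588 mL ÷ 10.51097 mL/hr = 3.603461 hr

3.6 hours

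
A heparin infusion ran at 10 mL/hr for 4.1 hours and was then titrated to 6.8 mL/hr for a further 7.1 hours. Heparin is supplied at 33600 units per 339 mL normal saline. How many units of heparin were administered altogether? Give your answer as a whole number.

8849 units

Concentration = 33600 units ÷ 339 mL = 99.11504 units/mL
Stage 1: 10 mL/hr × 4.1 hr = 41 mL → 41 mL × 99.11504 units/mL = 4063.717 units
Stage 2: 6.8 mL/hr × 7.1 hr = 48.28 mL → 48.28 mL × 99.11504 units/mL = 4785.274 units
Total = 4063.717 + 4785.274 = 8848.991 units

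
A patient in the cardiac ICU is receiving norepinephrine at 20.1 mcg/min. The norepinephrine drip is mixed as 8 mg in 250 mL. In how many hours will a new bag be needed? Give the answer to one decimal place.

20.1 mcg/min × 60 min/hr = 1206 mcg/hr
Concentration = 8 mg ÷ 250 mL = 0.032 mg/mL = 32 mcg/mL
Rate = 1206 mcg/hr ÷ 32 mcg/mL = 37.6875 mL/hr
Duration = 250 mL ÷ 37.6875 mL/hr = 6.633499 hr

6.6 hours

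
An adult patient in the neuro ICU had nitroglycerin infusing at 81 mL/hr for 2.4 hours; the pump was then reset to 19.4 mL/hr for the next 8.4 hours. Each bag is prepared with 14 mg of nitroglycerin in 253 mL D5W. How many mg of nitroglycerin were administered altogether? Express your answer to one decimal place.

Concentration = 14 mg ÷ 253 mL = 0.05533597 mg/mL
Stage 1: 81 mL/hr × 2.4 hr = 194.4 mL → 194.4 mL × 0.05533597 mg/mL = 10.75731 mg
Stage 2: 19.4 mL/hr × 8.4 hr = 162.96 mL → 162.96 mL × 0.05533597 mg/mL = 9.017549 mg
Total = 10.75731 + 9.017549 = 19.77486 mg

19.8 mg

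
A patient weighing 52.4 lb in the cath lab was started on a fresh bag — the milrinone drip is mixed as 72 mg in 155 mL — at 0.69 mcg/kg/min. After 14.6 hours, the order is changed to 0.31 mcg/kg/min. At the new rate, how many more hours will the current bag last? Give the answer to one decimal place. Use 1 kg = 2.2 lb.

130.0 hours

Initial rate:
Weight = 52.4 lb ÷ 2.2 lb/kg = 23.81818 kg
Dose = 0.69 mcg/kg/min × 23.81818 kg = 16.43455 mcg/min
16.43455 mcg/min × 60 min/hr = 986.0727 mcg/hr
Concentration = 72 mg ÷ 155 mL = 0.4645161 mg/mL = 464.5161 mcg/mL
Rate = 986.0727 mcg/hr ÷ 464.5161 mcg/mL = 2.122795 mL/hr
Volume infused so far = 2.122795 mL/hr × 14.6 hr = 30.99281 mL
Volume remaining = 155 − 30.99281 = 124.0072 mL
New rate:
Dose = 0.31 mcg/kg/min × 23.81818 kg = 7.383636 mcg/min
7.383636 mcg/min × 60 min/hr = 443.0182 mcg/hr
Rate = 443.0182 mcg/hr ÷ 464.5161 mcg/mL = 0.9537197 mL/hr
Time remaining = 124.0072 mL ÷ 0.9537197 mL/hr = 130.0248 hr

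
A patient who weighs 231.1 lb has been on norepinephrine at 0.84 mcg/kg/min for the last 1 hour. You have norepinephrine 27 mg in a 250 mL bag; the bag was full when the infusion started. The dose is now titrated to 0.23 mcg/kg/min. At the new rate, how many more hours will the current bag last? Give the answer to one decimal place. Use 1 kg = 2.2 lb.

15.0 hours

Initial rate:
Weight = 231.1 lb ÷ 2.2 lb/kg = 105.0455 kg
Dose = 0.84 mcg/kg/min × 105.0455 kg = 88.23818 mcg/min
88.23818 mcg/min × 60 min/hr = 5294.291 mcg/hr
Concentration = 27 mg ÷ 250 mL = 0.108 mg/mL = 108 mcg/mL
Rate = 5294.291 mcg/hr ÷ 108 mcg/mL = 49.02121 mL/hr
Volume infused so far = 49.02121 mL/hr × 1 hr = 49.02121 mL
Volume remaining = 250 − 49.02121 = 200.9788 mL
New rate:
Dose = 0.23 mcg/kg/min × 105.0455 kg = 24.16045 mcg/min
24.16045 mcg/min × 60 min/hr = 1449.627 mcg/hr
Rate = 1449.627 mcg/hr ÷ 108 mcg/mL = 13.42247 mL/hr
Time remaining = 200.9788 mL ÷ 13.42247 mL/hr = 14.9733 hr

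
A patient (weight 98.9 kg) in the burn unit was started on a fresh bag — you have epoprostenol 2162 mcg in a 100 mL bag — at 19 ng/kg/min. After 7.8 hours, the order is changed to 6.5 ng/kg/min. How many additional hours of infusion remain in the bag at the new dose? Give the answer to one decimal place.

33.3 hours

Initial rate:
Dose = 19 ng/kg/min × 98.9 kg = 1879.1 ng/min
1879.1 ng/min × 60 min/hr = 112746 ng/hr
Concentration = 2162 mcg ÷ 100 mL = 21.62 mcg/mL = 21620 ng/mL
Rate = 112746 ng/hr ÷ 21620 ng/mL = 5.214894 mL/hr
Volume infused so far = 5.214894 mL/hr × 7.8 hr = 40.67617 mL
Volume remaining = 100 − 40.67617 = 59.32383 mL
New rate:
Dose = 6.5 ng/kg/min × 98.9 kg = 642.85 ng/min
642.85 ng/min × 60 min/hr = 38571 ng/hr
Rate = 38571 ng/hr ÷ 21620 ng/mL = 1.784043 mL/hr
Time remaining = 59.32383 mL ÷ 1.784043 mL/hr = 33.25247 hr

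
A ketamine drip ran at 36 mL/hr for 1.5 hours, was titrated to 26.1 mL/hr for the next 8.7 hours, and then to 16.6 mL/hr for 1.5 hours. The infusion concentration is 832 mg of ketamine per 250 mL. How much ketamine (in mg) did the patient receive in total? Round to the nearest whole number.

1018 mg

Concentration = 832 mg ÷ 250 mL = 3.328 mg/mL
Stage 1: 36 mL/hr × 1.5 hr = 54 mL → 54 mL × 3.328 mg/mL = 179.712 mg
Stage 2: 26.1 mL/hr × 8.7 hr = 227.07 mL → 227.07 mL × 3.328 mg/mL = 755.689 mg
Stage 3: 16.6 mL/hr × 1.5 hr = 24.9 mL → 24.9 mL × 3.328 mg/mL = 82.8672 mg
Total = 179.712 + 755.689 + 82.8672 = 1018.268 mg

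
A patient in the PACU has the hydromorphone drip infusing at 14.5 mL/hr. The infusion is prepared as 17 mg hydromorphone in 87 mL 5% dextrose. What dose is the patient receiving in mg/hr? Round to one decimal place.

Concentration = 17 mg ÷ 87 mL = 0.1954023 mg/mL
Drug rate = 14.5 mL/hr × 0.1954023 mg/mL = 2.833333 mg/hr

2.8 mg/hr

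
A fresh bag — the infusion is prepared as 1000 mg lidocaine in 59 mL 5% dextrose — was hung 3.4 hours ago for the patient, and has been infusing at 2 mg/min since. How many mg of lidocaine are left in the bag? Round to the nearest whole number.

592 mg

2 mg/min × 60 min/hr = 120 mg/hr
Concentration = 1000 mg ÷ 59 mL = 16.94915 mg/mL
Rate = 120 mg/hr ÷ 16.94915 mg/mL = 7.08 mL/hr
Volume infused = 7.08 mL/hr × 3.4 hr = 24.072 mL
Volume remaining = 59 − 24.072 = 34.928 mL
Drug remaining = 34.928 mL × 16.94915 mg/mL = 592 mg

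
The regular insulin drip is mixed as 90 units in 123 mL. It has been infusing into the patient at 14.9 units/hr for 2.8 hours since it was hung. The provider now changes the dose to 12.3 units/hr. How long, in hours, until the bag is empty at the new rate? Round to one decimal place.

3.9 hours

Initial rate:
Concentration = 90 units ÷ 123 mL = 0.7317073 units/mL
Rate = 14.9 units/hr ÷ 0.7317073 units/mL = 20.36333 mL/hr
Volume infused so far = 20.36333 mL/hr × 2.8 hr = 57.01733 mL
Volume remaining = 123 − 57.01733 = 65.98267 mL
New rate:
Rate = 12.3 units/hr ÷ 0.7317073 units/mL = 16.81 mL/hr
Time remaining = 65.98267 mL ÷ 16.81 mL/hr = 3.925203 hr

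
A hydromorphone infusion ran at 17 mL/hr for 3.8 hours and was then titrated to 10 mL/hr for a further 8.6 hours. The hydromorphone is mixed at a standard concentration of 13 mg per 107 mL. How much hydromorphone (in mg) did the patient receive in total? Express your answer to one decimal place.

Concentration = 13 mg ÷ 107 mL = 0.1214953 mg/mL
Stage 1: 17 mL/hr × 3.8 hr = 64.6 mL → 64.6 mL × 0.1214953 mg/mL = 7.848598 mg
Stage 2: 10 mL/hr × 8.6 hr = 86 mL → 86 mL × 0.1214953 mg/mL = 10.4486 mg
Total = 7.848598 + 10.4486 = 18.2972 mg

18.3 mg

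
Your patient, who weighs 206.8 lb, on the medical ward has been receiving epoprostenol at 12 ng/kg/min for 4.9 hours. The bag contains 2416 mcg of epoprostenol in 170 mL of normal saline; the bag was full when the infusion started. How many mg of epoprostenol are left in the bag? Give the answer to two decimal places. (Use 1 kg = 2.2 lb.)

Weight = 206.8 lb ÷ 2.2 lb/kg = 94 kg
Dose = 12 ng/kg/min × 94 kg = 1128 ng/min
1128 ng/min × 60 min/hr = 67680 ng/hr
Concentration = 2416 mcg ÷ 170 mL = 14.21176 mcg/mL = 14211.76 ng/mL
Rate = 67680 ng/hr ÷ 14211.76 ng/mL = 4.762252 mL/hr
Volume infused = 4.762252 mL/hr × 4.9 hr = 23.33503 mL
Volume remaining = 170 − 23.33503 = 146.665 mL
Drug remaining = 146.665 mL × 14211.76 ng/mL = 2084368 ng = 2.084368 mg

2.08 mg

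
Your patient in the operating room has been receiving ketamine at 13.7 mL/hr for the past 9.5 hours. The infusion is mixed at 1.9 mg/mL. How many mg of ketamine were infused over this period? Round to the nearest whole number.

Drug rate = 13.7 mL/hr × 1.9 mg/mL = 26.03 mg/hr
Total = 26.03 mg/hr × 9.5 hr = 247.285 mg

247 mg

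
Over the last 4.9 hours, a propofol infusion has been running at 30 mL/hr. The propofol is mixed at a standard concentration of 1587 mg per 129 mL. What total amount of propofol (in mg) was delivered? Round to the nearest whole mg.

Concentration = 1587 mg ÷ 129 mL = 12.30233 mg/mL = 12302.33 mcg/mL
Drug rate = 30 mL/hr × 12302.33 mcg/mL = 369069.8 mcg/hr
Total = 369069.8 mcg/hr × 4.9 hr = 1808442 mcg = 1808.442 mg

1808 mg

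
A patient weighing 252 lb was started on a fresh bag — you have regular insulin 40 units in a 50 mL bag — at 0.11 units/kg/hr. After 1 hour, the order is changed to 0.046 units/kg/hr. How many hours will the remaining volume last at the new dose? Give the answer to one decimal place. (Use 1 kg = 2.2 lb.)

5.2 hours

Initial rate:
Weight = 252 lb ÷ 2.2 lb/kg = 114.5455 kg
Dose = 0.11 units/kg/hr × 114.5455 kg = 12.6 units/hr
Concentration = 40 units ÷ 50 mL = 0.8 units/mL
Rate = 12.6 units/hr ÷ 0.8 units/mL = 15.75 mL/hr
Volume infused so far = 15.75 mL/hr × 1 hr = 15.75 mL
Volume remaining = 50 − 15.75 = 34.25 mL
New rate:
Dose = 0.046 units/kg/hr × 114.5455 kg = 5.269091 units/hr
Rate = 5.269091 units/hr ÷ 0.8 units/mL = 6.586364 mL/hr
Time remaining = 34.25 mL ÷ 6.586364 mL/hr = 5.200138 hr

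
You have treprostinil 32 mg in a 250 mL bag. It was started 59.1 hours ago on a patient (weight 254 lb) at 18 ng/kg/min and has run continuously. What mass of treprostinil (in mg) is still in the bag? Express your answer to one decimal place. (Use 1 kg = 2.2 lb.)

24.6 mg

Weight = 254 lb ÷ 2.2 lb/kg = 115.4545 kg
Dose = 18 ng/kg/min × 115.4545 kg = 2078.182 ng/min
2078.182 ng/min × 60 min/hr = 124690.9 ng/hr
Concentration = 32 mg ÷ 250 mL = 0.128 mg/mL = 128000 ng/mL
Rate = 124690.9 ng/hr ÷ 128000 ng/mL = 0.9741477 mL/hr
Volume infused = 0.9741477 mL/hr × 59.1 hr = 57.57213 mL
Volume remaining = 250 − 57.57213 = 192.4279 mL
Drug remaining = 192.4279 mL × 128000 ng/mL = 24630767 ng = 24.63077 mg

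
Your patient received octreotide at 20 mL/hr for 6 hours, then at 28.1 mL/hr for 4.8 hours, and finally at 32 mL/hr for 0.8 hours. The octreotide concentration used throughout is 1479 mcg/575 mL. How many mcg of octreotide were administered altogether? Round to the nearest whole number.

Concentration = 1479 mcg ÷ 575 mL = 2.572174 mcg/mL
Stage 1: 20 mL/hr × 6 hr = 120 mL → 120 mL × 2.572174 mcg/mL = 308.6609 mcg
Stage 2: 28.1 mL/hr × 4.8 hr = 134.88 mL → 134.88 mL × 2.572174 mcg/mL = 346.9348 mcg
Stage 3: 32 mL/hr × 0.8 hr = 25.6 mL → 25.6 mL × 2.572174 mcg/mL = 65.84765 mcg
Total = 308.6609 + 346.9348 + 65.84765 = 721.4433 mcg

721 mcg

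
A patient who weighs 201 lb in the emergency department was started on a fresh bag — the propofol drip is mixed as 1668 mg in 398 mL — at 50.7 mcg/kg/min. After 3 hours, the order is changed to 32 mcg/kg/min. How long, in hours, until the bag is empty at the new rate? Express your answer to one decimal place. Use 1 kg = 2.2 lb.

Initial rate:
Weight = 201 lb ÷ 2.2 lb/kg = 91.36364 kg
Dose = 50.7 mcg/kg/min × 91.36364 kg = 4632.136 mcg/min
4632.136 mcg/min × 60 min/hr = 277928.2 mcg/hr
Concentration = 1668 mg ÷ 398 mL = 4.190955 mg/mL = 4190.955 mcg/mL
Rate = 277928.2 mcg/hr ÷ 4190.955 mcg/mL = 66.3162 mL/hr
Volume infused so far = 66.3162 mL/hr × 3 hr = 198.9486 mL
Volume remaining = 398 − 198.9486 = 199.0514 mL
New rate:
Dose = 32 mcg/kg/min × 91.36364 kg = 2923.636 mcg/min
2923.636 mcg/min × 60 min/hr = 175418.2 mcg/hr
Rate = 175418.2 mcg/hr ÷ 4190.955 mcg/mL = 41.85638 mL/hr
Time remaining = 199.0514 mL ÷ 41.85638 mL/hr = 4.755581 hr

4.8 hours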